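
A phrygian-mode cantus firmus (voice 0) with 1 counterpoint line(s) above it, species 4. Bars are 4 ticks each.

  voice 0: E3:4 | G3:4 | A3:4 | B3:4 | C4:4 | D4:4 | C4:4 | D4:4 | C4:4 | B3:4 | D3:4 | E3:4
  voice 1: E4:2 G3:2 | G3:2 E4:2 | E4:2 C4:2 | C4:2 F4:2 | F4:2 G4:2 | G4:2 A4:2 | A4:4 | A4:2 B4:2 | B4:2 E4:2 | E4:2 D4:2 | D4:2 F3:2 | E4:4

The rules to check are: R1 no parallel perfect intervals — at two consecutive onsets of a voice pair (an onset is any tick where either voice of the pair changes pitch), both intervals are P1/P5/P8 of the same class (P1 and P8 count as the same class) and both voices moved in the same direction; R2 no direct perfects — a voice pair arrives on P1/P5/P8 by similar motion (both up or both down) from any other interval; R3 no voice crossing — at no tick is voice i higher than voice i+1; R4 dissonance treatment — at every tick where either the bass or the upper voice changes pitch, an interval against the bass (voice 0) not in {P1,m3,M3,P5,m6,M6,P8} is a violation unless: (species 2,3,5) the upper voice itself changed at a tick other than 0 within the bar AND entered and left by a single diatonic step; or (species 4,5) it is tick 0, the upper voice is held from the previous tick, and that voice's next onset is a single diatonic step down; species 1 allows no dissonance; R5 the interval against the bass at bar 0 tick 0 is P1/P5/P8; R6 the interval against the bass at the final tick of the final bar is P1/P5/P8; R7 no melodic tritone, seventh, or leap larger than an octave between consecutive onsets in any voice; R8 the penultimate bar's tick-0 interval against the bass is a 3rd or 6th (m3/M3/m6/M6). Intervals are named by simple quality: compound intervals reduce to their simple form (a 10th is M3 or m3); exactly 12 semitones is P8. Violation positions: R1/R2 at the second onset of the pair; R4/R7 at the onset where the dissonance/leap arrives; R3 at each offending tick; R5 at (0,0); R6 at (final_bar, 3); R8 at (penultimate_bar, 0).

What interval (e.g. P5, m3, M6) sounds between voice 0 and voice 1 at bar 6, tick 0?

M6

voice 0=C4 voice 1=A4 -> M6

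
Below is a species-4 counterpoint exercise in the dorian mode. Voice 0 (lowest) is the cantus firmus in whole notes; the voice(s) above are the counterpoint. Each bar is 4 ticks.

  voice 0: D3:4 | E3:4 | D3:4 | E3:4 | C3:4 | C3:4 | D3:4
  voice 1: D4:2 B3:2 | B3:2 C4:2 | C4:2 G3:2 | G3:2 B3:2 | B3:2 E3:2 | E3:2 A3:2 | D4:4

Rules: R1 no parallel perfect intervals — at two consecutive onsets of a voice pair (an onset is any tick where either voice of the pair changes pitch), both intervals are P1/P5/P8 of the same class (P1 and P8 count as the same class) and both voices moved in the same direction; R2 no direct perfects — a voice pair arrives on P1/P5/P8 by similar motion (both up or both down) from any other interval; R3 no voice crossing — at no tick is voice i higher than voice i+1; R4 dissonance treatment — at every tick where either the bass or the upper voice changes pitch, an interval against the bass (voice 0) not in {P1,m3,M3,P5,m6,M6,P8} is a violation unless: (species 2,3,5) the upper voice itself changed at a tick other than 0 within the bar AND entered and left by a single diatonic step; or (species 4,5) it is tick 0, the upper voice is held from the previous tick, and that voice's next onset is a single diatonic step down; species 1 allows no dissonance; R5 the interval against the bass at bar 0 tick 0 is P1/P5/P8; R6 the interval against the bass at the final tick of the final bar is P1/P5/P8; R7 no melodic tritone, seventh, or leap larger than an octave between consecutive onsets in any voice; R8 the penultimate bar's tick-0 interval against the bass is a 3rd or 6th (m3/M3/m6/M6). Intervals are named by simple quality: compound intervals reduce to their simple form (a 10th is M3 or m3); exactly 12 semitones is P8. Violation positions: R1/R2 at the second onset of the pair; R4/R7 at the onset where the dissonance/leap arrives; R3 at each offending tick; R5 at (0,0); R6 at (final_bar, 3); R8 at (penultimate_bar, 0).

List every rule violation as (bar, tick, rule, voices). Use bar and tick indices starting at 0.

bar 0: v0=D3 v1=D4 downbeat P8
bar 1: v0=E3 v1=B3 downbeat P5
bar 2: v0=D3 v1=C4 downbeat m7
bar 3: v0=E3 v1=G3 downbeat m3
bar 4: v0=C3 v1=B3 downbeat M7
bar 5: v0=C3 v1=E3 downbeat M3
bar 6: v0=D3 v1=D4 downbeat P8
  -> R4 @ bar 2 tick 0 v(0, 1): D3/C4 m7 untreated
  -> R4 @ bar 2 tick 2 v(0, 1): D3/G3 P4 untreated
  -> R4 @ bar 4 tick 0 v(0, 1): C3/B3 M7 untreated
  -> R2 @ bar 6 tick 0 v(0, 1): C3/A3 M6 -> D3/D4 P8 similar

(2, 0, R4, (0, 1))
(2, 2, R4, (0, 1))
(4, 0, R4, (0, 1))
(6, 0, R2, (0, 1))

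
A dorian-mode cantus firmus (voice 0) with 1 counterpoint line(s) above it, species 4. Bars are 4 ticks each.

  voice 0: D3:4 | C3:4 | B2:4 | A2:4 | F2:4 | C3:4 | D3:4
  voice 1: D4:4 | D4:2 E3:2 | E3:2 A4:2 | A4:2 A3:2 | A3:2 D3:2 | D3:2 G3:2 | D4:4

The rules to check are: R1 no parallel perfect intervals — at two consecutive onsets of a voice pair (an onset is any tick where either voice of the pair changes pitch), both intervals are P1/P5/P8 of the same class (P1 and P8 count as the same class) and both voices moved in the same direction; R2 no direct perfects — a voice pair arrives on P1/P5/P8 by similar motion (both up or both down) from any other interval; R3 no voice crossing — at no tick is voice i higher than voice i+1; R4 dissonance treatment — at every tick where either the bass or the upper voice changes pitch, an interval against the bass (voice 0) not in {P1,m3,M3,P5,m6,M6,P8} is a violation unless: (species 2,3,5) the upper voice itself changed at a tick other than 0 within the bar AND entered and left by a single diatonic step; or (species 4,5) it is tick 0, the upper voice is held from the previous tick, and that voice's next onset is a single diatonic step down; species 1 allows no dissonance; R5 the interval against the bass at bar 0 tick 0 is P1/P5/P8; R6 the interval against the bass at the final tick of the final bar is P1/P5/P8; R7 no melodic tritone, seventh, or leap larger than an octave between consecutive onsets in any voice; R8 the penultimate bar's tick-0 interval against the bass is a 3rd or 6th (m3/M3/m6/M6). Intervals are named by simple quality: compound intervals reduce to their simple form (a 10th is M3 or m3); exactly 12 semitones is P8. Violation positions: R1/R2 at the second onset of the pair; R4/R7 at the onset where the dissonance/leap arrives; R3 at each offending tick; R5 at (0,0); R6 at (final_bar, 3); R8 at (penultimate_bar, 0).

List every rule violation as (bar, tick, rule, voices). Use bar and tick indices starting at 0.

bar 0: v0=D3 v1=D4 downbeat P8
bar 1: v0=C3 v1=D4 downbeat M2
bar 2: v0=B2 v1=E3 downbeat P4
bar 3: v0=A2 v1=A4 downbeat P1
bar 4: v0=F2 v1=A3 downbeat M3
bar 5: v0=C3 v1=D3 downbeat M2
bar 6: v0=D3 v1=D4 downbeat P8
  -> R4 @ bar 1 tick 0 v(0, 1): C3/D4 M2 untreated
  -> R7 @ bar 1 tick 2 v(1,): D4->E3 leap 10st
  -> R4 @ bar 2 tick 0 v(0, 1): B2/E3 P4 untreated
  -> R4 @ bar 2 tick 2 v(0, 1): B2/A4 m7 untreated
  -> R7 @ bar 2 tick 2 v(1,): E3->A4 leap 17st
  -> R4 @ bar 5 tick 0 v(0, 1): C3/D3 M2 untreated
  -> R8 @ bar 5 tick 0 v(0, 1): penult M2 not 3rd/6th
  -> R2 @ bar 6 tick 0 v(0, 1): C3/G3 P5 -> D3/D4 P8 similar

(1, 0, R4, (0, 1))
(1, 2, R7, (1,))
(2, 0, R4, (0, 1))
(2, 2, R4, (0, 1))
(2, 2, R7, (1,))
(5, 0, R4, (0, 1))
(5, 0, R8, (0, 1))
(6, 0, R2, (0, 1))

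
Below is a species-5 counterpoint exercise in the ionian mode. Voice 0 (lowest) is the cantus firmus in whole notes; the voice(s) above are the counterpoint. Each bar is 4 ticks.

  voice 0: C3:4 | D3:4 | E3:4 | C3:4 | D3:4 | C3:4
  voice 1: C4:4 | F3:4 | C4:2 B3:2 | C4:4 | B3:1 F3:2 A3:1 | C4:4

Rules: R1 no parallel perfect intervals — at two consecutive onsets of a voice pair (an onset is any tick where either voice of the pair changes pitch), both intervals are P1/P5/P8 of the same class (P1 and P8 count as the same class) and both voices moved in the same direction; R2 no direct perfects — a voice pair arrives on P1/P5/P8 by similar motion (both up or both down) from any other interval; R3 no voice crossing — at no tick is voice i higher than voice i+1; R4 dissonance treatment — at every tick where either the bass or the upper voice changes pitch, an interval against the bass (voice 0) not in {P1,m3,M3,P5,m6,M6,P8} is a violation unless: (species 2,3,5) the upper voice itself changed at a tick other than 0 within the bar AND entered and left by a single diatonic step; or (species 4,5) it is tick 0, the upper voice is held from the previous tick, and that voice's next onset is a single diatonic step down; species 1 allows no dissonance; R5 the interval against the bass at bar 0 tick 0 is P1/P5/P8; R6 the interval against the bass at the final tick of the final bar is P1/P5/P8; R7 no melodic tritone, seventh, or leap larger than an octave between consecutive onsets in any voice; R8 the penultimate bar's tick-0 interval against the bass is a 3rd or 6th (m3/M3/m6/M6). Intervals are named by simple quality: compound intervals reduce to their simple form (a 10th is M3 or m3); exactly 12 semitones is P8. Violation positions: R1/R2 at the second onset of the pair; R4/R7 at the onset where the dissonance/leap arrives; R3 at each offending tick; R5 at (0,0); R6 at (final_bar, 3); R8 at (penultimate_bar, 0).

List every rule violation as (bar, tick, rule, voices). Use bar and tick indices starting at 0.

bar 0: v0=C3 v1=C4 downbeat P8
bar 1: v0=D3 v1=F3 downbeat m3
bar 2: v0=E3 v1=C4 downbeat m6
bar 3: v0=C3 v1=C4 downbeat P8
bar 4: v0=D3 v1=B3 downbeat M6
bar 5: v0=C3 v1=C4 downbeat P8
  -> R7 @ bar 4 tick 1 v(1,): B3->F3 leap 6st

(4, 1, R7, (1,))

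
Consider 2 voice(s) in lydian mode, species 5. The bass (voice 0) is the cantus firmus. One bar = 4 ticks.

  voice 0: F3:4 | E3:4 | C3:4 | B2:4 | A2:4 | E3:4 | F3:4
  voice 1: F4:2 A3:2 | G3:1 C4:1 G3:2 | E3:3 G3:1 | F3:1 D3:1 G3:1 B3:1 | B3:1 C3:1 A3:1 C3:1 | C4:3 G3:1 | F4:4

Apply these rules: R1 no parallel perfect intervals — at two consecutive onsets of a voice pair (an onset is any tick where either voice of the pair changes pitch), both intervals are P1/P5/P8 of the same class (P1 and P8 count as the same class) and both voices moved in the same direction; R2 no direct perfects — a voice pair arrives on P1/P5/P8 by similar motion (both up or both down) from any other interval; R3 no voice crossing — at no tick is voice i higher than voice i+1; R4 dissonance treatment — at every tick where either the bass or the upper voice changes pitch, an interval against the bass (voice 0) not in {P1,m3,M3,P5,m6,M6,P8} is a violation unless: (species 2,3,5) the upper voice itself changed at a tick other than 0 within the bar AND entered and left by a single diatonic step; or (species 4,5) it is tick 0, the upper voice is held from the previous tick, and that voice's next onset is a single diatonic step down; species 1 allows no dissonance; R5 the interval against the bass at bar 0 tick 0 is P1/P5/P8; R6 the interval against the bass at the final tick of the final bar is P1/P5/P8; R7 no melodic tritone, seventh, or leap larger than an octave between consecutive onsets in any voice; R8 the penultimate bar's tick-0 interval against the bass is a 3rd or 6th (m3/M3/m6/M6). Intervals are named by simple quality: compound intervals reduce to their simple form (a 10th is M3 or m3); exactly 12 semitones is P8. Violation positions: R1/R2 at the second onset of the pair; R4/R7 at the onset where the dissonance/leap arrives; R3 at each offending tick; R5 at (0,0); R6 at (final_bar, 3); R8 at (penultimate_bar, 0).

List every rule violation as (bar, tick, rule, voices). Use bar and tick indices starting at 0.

bar 0: v0=F3 v1=F4 downbeat P8
bar 1: v0=E3 v1=G3 downbeat m3
bar 2: v0=C3 v1=E3 downbeat M3
bar 3: v0=B2 v1=F3 downbeat TT
bar 4: v0=A2 v1=B3 downbeat M2
bar 5: v0=E3 v1=C4 downbeat m6
bar 6: v0=F3 v1=F4 downbeat P8
  -> R4 @ bar 3 tick 0 v(0, 1): B2/F3 TT untreated
  -> R4 @ bar 4 tick 0 v(0, 1): A2/B3 M2 untreated
  -> R7 @ bar 4 tick 1 v(1,): B3->C3 leap 11st
  -> R2 @ bar 6 tick 0 v(0, 1): E3/G3 m3 -> F3/F4 P8 similar
  -> R7 @ bar 6 tick 0 v(1,): G3->F4 leap 10st

(3, 0, R4, (0, 1))
(4, 0, R4, (0, 1))
(4, 1, R7, (1,))
(6, 0, R2, (0, 1))
(6, 0, R7, (1,))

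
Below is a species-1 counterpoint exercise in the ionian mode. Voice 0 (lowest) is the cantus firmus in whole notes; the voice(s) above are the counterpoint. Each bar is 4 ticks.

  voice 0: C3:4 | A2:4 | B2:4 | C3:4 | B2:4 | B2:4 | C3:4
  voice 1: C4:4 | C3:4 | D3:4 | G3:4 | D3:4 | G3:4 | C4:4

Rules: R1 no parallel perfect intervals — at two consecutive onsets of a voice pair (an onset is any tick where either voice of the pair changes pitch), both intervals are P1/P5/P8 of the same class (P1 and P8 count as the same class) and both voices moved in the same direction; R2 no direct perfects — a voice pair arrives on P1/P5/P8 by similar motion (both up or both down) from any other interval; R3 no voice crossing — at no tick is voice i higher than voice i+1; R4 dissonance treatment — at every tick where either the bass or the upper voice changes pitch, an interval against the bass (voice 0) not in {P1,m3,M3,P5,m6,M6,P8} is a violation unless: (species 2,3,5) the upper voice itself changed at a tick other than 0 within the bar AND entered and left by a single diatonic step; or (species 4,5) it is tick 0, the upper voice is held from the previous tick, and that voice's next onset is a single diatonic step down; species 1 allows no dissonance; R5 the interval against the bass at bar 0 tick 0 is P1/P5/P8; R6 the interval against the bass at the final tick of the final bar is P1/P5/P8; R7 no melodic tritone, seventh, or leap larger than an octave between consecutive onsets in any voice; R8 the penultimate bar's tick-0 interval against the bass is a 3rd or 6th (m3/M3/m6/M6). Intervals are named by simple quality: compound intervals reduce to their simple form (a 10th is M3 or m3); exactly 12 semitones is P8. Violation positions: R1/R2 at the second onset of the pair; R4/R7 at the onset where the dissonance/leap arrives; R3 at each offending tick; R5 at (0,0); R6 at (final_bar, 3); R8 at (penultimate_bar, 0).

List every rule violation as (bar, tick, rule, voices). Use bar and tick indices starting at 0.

(3, 0, R2, (0, 1))
(6, 0, R2, (0, 1))

bar 0: v0=C3 v1=C4 downbeat P8
bar 1: v0=A2 v1=C3 downbeat m3
bar 2: v0=B2 v1=D3 downbeat m3
bar 3: v0=C3 v1=G3 downbeat P5
bar 4: v0=B2 v1=D3 downbeat m3
bar 5: v0=B2 v1=G3 downbeat m6
bar 6: v0=C3 v1=C4 downbeat P8
  -> R2 @ bar 3 tick 0 v(0, 1): B2/D3 m3 -> C3/G3 P5 similar
  -> R2 @ bar 6 tick 0 v(0, 1): B2/G3 m6 -> C3/C4 P8 similar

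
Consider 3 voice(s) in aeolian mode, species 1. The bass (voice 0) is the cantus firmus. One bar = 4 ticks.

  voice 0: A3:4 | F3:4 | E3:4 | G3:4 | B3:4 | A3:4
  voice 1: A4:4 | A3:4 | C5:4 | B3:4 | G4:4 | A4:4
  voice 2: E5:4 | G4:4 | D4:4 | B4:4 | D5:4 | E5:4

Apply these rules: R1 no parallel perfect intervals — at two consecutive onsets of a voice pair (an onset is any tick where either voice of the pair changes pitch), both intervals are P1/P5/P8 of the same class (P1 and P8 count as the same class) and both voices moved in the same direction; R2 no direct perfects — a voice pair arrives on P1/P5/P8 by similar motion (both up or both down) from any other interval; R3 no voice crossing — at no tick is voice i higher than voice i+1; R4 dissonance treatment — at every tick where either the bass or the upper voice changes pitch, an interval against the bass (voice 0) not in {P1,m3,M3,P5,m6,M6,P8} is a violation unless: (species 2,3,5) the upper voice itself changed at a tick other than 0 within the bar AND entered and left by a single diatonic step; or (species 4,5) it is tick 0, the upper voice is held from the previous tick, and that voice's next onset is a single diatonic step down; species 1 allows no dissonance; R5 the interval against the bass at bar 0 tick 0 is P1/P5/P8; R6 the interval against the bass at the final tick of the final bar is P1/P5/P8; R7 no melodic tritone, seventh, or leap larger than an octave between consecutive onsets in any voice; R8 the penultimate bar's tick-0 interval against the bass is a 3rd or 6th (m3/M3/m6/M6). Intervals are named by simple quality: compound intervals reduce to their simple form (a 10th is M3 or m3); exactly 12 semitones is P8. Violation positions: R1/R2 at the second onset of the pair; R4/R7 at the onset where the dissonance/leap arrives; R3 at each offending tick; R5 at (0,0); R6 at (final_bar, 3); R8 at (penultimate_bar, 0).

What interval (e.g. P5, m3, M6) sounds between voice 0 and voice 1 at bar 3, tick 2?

voice 0=G3 voice 1=B3 -> M3

M3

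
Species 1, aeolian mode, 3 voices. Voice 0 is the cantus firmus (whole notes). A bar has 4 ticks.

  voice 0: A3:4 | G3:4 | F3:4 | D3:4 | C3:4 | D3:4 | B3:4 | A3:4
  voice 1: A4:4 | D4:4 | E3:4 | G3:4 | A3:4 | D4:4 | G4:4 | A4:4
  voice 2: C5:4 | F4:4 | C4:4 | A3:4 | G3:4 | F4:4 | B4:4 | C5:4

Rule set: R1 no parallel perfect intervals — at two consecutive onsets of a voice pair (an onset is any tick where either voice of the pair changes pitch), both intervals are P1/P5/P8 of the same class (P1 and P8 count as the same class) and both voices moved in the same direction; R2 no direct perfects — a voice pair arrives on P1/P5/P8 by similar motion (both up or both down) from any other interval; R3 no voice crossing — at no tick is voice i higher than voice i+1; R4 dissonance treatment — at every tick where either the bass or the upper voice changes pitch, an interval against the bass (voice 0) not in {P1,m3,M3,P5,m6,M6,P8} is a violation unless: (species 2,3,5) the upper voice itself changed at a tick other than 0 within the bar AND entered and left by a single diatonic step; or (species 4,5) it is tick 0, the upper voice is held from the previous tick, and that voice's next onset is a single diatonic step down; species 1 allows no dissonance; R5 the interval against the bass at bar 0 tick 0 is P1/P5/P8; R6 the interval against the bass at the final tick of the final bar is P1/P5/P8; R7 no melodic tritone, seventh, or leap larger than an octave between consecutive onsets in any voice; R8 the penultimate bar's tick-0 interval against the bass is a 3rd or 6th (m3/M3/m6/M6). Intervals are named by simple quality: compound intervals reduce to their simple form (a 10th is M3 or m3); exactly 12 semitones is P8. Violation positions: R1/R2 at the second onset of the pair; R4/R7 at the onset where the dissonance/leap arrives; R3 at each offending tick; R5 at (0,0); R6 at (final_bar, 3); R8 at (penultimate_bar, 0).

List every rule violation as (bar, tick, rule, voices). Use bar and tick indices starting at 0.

(0, 0, R5, (0, 2))
(1, 0, R2, (0, 1))
(1, 0, R4, (0, 2))
(2, 0, R2, (0, 2))
(2, 0, R3, (0, 1))
(2, 0, R4, (0, 1))
(2, 0, R7, (1,))
(2, 1, R3, (0, 1))
(2, 2, R3, (0, 1))
(2, 3, R3, (0, 1))
(3, 0, R1, (0, 2))
(3, 0, R4, (0, 1))
(4, 0, R1, (0, 2))
(4, 0, R3, (1, 2))
(4, 1, R3, (1, 2))
(4, 2, R3, (1, 2))
(4, 3, R3, (1, 2))
(5, 0, R2, (0, 1))
(5, 0, R7, (2,))
(6, 0, R2, (0, 2))
(6, 0, R7, (2,))
(6, 0, R8, (0, 2))
(7, 3, R6, (0, 2))

bar 0: v0=A3 v1=A4 v2=C5 downbeat m3
bar 1: v0=G3 v1=D4 v2=F4 downbeat m7
bar 2: v0=F3 v1=E3 v2=C4 downbeat P5
bar 3: v0=D3 v1=G3 v2=A3 downbeat P5
bar 4: v0=C3 v1=A3 v2=G3 downbeat P5
bar 5: v0=D3 v1=D4 v2=F4 downbeat m3
bar 6: v0=B3 v1=G4 v2=B4 downbeat P8
bar 7: v0=A3 v1=A4 v2=C5 downbeat m3
  -> R5 @ bar 0 tick 0 v(0, 2): opens on m3
  -> R2 @ bar 1 tick 0 v(0, 1): A3/A4 P8 -> G3/D4 P5 similar
  -> R4 @ bar 1 tick 0 v(0, 2): G3/F4 m7 untreated
  -> R2 @ bar 2 tick 0 v(0, 2): G3/F4 m7 -> F3/C4 P5 similar
  -> R3 @ bar 2 tick 0 v(0, 1): F3 above E3
  -> R4 @ bar 2 tick 0 v(0, 1): F3/E3 m2 untreated
  -> R7 @ bar 2 tick 0 v(1,): D4->E3 leap 10st
  -> R3 @ bar 2 tick 1 v(0, 1): F3 above E3
  -> R3 @ bar 2 tick 2 v(0, 1): F3 above E3
  -> R3 @ bar 2 tick 3 v(0, 1): F3 above E3
  -> R1 @ bar 3 tick 0 v(0, 2): F3/C4 P5 -> D3/A3 P5 similar
  -> R4 @ bar 3 tick 0 v(0, 1): D3/G3 P4 untreated
  -> R1 @ bar 4 tick 0 v(0, 2): D3/A3 P5 -> C3/G3 P5 similar
  -> R3 @ bar 4 tick 0 v(1, 2): A3 above G3
  -> R3 @ bar 4 tick 1 v(1, 2): A3 above G3
  -> R3 @ bar 4 tick 2 v(1, 2): A3 above G3
  -> R3 @ bar 4 tick 3 v(1, 2): A3 above G3
  -> R2 @ bar 5 tick 0 v(0, 1): C3/A3 M6 -> D3/D4 P8 similar
  -> R7 @ bar 5 tick 0 v(2,): G3->F4 leap 10st
  -> R2 @ bar 6 tick 0 v(0, 2): D3/F4 m3 -> B3/B4 P8 similar
  -> R7 @ bar 6 tick 0 v(2,): F4->B4 leap 6st
  -> R8 @ bar 6 tick 0 v(0, 2): penult P8 not 3rd/6th
  -> R6 @ bar 7 tick 3 v(0, 2): closes on m3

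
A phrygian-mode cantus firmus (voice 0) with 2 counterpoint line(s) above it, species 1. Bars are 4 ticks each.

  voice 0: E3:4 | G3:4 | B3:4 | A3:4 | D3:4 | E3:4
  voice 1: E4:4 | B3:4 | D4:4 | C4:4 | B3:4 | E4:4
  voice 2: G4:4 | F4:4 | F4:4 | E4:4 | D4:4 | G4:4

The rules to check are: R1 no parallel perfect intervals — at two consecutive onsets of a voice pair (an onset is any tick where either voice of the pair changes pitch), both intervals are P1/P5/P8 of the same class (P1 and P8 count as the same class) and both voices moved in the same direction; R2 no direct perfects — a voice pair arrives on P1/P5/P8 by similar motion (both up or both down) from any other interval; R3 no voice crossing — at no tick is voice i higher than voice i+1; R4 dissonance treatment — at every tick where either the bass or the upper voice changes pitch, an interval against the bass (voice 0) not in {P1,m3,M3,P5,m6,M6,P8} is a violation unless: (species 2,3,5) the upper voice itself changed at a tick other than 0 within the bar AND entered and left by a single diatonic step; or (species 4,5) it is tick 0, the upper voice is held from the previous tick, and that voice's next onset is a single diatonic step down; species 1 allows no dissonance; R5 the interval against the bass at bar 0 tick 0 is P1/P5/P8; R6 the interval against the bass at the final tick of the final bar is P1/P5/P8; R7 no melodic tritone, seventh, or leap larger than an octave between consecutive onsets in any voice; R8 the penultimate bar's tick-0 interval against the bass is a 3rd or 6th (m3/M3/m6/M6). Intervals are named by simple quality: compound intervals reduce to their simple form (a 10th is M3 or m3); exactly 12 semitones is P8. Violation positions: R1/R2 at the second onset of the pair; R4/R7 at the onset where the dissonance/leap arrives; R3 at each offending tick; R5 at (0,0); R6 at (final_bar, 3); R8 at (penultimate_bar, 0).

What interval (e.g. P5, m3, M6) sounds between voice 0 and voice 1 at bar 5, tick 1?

voice 0=E3 voice 1=E4 -> P8

P8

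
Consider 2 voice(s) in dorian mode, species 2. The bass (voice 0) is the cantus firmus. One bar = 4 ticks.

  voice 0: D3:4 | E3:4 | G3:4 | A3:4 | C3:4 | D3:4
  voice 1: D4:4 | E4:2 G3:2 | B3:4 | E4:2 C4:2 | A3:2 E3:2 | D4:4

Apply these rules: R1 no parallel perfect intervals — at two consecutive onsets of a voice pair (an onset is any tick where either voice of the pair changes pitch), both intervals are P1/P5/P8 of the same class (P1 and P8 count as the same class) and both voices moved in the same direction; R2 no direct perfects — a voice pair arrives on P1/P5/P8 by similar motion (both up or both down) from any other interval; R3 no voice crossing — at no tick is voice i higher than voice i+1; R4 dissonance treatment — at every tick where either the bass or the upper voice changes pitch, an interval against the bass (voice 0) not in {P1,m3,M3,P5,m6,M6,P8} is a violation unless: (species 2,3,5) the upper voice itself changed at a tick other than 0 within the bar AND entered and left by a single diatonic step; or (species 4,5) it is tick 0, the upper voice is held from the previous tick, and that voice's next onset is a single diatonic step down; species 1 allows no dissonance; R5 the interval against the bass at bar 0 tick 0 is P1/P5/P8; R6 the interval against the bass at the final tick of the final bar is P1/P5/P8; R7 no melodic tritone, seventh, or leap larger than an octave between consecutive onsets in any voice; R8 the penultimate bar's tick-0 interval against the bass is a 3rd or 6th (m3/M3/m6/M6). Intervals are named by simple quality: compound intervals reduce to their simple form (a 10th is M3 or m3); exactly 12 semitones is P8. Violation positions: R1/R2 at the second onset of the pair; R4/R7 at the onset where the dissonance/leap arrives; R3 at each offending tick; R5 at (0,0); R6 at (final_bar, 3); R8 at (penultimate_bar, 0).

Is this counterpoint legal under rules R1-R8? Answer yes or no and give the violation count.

No (4 violations)

bar 0: v0=D3 v1=D4 (P8)
bar 1: v0=E3 v1=E4 (P8)
bar 2: v0=G3 v1=B3 (M3)
bar 3: v0=A3 v1=E4 (P5)
bar 4: v0=C3 v1=A3 (M6)
bar 5: v0=D3 v1=D4 (P8)
  R1 @ bar1.0: D3/D4 P8 -> E3/E4 P8 similar
  R2 @ bar3.0: G3/B3 M3 -> A3/E4 P5 similar
  R2 @ bar5.0: C3/E3 M3 -> D3/D4 P8 similar
  R7 @ bar5.0: E3->D4 leap 10st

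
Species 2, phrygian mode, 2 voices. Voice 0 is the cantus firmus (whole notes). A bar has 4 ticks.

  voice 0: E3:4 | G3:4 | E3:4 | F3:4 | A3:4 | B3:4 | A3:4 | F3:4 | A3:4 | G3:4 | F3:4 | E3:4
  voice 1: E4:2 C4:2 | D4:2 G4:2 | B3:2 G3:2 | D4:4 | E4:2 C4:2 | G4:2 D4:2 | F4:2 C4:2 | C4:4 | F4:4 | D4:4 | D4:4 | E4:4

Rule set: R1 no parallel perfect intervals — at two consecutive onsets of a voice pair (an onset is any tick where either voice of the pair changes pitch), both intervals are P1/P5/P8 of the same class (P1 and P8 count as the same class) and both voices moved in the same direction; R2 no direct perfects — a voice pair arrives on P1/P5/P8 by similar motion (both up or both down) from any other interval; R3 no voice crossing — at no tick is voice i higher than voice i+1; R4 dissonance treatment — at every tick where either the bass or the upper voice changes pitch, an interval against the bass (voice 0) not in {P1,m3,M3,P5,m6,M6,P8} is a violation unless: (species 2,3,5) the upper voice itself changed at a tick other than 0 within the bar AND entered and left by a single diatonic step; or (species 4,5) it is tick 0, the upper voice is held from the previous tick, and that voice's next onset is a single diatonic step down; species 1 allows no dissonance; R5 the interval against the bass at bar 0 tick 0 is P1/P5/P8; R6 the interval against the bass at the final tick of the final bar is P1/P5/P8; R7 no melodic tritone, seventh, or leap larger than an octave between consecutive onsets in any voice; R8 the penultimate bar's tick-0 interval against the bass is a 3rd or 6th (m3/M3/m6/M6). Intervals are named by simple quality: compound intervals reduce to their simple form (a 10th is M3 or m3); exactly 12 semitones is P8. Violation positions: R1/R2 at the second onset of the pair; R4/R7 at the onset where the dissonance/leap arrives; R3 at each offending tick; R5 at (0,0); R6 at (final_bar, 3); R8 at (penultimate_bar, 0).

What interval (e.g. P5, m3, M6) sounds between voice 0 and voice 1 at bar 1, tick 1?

voice 0=G3 voice 1=D4 -> P5

P5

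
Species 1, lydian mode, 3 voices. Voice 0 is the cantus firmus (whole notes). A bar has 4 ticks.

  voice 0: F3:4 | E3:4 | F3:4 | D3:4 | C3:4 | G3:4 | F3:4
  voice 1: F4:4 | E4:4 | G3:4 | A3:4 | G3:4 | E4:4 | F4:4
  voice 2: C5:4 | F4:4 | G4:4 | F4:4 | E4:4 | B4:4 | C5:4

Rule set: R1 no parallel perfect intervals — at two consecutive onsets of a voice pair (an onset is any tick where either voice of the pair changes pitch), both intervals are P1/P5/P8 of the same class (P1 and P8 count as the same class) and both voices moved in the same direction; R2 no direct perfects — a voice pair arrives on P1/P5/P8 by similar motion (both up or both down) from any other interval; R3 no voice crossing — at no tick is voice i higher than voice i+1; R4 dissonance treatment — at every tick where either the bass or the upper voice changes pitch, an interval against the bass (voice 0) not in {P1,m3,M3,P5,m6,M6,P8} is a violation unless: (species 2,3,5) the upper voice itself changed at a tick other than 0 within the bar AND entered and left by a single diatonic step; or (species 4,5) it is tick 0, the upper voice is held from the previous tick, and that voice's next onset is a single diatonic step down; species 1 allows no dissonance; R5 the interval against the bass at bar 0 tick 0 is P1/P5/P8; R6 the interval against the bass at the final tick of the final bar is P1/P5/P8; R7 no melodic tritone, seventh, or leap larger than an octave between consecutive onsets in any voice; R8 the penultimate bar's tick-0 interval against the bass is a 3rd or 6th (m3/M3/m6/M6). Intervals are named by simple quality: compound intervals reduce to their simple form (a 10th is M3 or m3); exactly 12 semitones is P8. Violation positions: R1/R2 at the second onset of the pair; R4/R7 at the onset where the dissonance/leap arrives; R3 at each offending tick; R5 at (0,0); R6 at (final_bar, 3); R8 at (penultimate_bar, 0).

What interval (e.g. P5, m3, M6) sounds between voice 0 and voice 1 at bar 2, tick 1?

voice 0=F3 voice 1=G3 -> M2

M2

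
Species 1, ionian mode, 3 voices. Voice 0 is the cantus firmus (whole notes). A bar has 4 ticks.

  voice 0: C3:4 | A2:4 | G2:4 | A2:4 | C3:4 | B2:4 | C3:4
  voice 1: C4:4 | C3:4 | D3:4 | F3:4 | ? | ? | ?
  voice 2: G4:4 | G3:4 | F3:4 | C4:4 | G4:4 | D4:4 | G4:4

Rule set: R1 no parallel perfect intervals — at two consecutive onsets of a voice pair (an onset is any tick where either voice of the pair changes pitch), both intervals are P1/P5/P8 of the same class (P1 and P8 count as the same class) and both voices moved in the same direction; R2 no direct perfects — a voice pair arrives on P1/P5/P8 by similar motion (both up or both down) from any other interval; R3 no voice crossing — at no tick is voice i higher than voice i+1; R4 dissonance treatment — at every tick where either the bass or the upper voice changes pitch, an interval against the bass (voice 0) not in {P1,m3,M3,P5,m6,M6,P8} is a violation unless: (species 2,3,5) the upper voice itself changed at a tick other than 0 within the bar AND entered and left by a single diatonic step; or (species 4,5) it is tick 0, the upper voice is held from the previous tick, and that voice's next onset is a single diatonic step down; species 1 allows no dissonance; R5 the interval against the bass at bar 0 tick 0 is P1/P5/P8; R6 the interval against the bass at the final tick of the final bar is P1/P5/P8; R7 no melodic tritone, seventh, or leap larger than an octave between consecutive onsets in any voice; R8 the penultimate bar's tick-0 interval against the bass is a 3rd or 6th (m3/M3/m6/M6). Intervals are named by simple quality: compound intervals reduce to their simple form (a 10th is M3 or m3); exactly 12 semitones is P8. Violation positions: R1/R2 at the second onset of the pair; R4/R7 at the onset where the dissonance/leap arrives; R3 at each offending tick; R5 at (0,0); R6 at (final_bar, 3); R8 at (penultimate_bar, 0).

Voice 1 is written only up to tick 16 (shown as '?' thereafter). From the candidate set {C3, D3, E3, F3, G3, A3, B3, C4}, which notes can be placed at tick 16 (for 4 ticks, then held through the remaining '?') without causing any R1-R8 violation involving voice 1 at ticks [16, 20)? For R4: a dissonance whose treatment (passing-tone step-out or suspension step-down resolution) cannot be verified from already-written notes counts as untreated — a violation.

C3: legal
D3: violates R4
E3: legal
F3: violates R4
G3: violates R2
A3: legal
B3: violates R4,R7
C4: violates R1,R2

{A3, C3, E3}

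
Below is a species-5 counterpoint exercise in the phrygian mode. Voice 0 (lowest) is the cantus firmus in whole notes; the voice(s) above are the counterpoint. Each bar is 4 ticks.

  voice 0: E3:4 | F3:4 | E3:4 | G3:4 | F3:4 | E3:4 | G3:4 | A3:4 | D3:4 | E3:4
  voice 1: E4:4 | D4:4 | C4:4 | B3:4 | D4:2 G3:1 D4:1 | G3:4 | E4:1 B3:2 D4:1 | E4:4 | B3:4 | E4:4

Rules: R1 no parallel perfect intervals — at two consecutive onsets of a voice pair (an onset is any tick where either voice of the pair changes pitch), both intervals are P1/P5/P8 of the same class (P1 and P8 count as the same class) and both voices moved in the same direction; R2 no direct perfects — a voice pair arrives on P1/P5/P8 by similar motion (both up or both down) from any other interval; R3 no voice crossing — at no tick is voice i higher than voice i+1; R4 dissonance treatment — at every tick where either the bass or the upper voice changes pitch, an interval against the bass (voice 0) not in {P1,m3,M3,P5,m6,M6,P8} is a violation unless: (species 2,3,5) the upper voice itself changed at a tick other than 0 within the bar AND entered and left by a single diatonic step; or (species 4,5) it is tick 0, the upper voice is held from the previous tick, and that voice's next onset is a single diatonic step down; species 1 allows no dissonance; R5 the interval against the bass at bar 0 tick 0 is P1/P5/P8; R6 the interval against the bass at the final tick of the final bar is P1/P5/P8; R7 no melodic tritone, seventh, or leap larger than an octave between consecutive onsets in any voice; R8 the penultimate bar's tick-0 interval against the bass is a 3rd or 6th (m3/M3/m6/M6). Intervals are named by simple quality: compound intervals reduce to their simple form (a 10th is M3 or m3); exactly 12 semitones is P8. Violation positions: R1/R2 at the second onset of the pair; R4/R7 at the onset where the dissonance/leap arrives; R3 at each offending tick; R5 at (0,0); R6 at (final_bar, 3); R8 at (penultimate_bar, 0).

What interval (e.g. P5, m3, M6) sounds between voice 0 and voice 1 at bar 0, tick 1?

voice 0=E3 voice 1=E4 -> P8

P8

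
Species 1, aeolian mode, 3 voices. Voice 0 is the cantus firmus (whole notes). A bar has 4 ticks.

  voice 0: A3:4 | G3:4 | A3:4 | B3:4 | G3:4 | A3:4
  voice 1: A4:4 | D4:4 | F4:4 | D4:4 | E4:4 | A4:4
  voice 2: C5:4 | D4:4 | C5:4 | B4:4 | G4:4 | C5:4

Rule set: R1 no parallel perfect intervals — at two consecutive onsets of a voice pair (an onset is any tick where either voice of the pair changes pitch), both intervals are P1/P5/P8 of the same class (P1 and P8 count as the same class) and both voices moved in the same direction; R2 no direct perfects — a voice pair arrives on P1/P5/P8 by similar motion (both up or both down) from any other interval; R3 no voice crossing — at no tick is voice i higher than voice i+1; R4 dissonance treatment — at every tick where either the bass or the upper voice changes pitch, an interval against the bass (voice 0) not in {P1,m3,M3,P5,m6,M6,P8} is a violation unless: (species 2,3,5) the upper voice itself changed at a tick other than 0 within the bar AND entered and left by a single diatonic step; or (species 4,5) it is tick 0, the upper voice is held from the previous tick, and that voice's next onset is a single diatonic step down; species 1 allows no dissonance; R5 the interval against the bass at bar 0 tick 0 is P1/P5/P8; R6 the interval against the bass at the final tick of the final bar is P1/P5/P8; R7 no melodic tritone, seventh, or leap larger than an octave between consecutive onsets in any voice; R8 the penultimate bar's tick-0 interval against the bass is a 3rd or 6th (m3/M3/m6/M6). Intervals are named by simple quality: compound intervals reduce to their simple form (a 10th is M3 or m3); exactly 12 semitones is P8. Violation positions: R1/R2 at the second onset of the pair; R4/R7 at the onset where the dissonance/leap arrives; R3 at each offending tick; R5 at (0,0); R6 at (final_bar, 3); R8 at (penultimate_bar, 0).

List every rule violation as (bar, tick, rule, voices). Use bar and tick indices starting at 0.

(0, 0, R5, (0, 2))
(1, 0, R2, (0, 1))
(1, 0, R2, (0, 2))
(1, 0, R2, (1, 2))
(1, 0, R7, (2,))
(2, 0, R2, (1, 2))
(2, 0, R7, (2,))
(4, 0, R1, (0, 2))
(4, 0, R8, (0, 2))
(5, 0, R2, (0, 1))
(5, 3, R6, (0, 2))

bar 0: v0=A3 v1=A4 v2=C5 downbeat m3
bar 1: v0=G3 v1=D4 v2=D4 downbeat P5
bar 2: v0=A3 v1=F4 v2=C5 downbeat m3
bar 3: v0=B3 v1=D4 v2=B4 downbeat P8
bar 4: v0=G3 v1=E4 v2=G4 downbeat P8
bar 5: v0=A3 v1=A4 v2=C5 downbeat m3
  -> R5 @ bar 0 tick 0 v(0, 2): opens on m3
  -> R2 @ bar 1 tick 0 v(0, 1): A3/A4 P8 -> G3/D4 P5 similar
  -> R2 @ bar 1 tick 0 v(0, 2): A3/C5 m3 -> G3/D4 P5 similar
  -> R2 @ bar 1 tick 0 v(1, 2): A4/C5 m3 -> D4/D4 P1 similar
  -> R7 @ bar 1 tick 0 v(2,): C5->D4 leap 10st
  -> R2 @ bar 2 tick 0 v(1, 2): D4/D4 P1 -> F4/C5 P5 similar
  -> R7 @ bar 2 tick 0 v(2,): D4->C5 leap 10st
  -> R1 @ bar 4 tick 0 v(0, 2): B3/B4 P8 -> G3/G4 P8 similar
  -> R8 @ bar 4 tick 0 v(0, 2): penult P8 not 3rd/6th
  -> R2 @ bar 5 tick 0 v(0, 1): G3/E4 M6 -> A3/A4 P8 similar
  -> R6 @ bar 5 tick 3 v(0, 2): closes on m3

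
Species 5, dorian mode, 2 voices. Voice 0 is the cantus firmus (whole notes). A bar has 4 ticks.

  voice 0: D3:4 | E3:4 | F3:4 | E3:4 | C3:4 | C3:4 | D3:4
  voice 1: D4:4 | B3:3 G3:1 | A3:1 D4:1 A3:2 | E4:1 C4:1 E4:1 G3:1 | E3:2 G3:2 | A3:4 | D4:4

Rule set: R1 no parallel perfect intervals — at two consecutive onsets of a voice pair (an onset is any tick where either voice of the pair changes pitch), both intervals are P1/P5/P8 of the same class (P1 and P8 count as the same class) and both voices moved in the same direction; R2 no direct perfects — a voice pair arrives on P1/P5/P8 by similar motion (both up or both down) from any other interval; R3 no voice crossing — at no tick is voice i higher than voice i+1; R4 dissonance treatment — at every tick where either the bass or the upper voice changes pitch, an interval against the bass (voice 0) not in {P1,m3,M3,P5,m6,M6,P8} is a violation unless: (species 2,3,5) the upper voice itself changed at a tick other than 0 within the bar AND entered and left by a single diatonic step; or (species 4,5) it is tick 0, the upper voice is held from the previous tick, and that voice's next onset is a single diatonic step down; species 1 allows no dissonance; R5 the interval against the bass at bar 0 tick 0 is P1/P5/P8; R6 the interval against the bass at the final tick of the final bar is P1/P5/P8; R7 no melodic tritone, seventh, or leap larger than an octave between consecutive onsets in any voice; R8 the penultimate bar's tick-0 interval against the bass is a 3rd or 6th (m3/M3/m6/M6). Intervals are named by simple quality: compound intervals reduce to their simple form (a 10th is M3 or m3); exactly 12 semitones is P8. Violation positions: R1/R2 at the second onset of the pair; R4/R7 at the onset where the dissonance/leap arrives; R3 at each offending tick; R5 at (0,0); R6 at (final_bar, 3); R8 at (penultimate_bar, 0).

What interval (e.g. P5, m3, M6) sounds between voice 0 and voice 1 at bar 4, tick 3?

voice 0=C3 voice 1=G3 -> P5

P5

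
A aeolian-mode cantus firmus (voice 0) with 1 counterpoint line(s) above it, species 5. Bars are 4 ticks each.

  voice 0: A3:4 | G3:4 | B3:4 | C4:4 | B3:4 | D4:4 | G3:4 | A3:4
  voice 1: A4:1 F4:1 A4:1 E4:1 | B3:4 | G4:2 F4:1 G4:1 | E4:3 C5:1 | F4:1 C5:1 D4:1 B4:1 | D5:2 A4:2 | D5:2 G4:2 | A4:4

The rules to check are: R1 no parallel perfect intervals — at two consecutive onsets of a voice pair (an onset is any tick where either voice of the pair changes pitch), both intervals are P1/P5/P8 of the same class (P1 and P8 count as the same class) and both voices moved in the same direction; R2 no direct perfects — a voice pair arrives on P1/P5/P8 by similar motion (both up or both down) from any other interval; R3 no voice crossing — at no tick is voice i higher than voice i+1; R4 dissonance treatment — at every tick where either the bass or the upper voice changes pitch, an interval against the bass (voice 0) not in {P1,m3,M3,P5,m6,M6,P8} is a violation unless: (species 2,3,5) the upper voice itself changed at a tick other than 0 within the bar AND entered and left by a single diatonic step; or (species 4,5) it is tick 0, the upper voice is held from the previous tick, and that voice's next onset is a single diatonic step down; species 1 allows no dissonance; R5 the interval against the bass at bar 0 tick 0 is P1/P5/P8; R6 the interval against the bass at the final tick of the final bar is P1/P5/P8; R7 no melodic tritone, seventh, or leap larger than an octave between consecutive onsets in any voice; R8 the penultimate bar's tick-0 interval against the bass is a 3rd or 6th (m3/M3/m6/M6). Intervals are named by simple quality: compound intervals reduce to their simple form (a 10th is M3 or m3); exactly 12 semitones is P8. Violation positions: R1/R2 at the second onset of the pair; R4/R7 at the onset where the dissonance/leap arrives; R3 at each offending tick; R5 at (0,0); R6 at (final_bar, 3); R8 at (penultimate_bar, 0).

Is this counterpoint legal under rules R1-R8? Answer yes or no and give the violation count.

No (6 violations)

bar 0: v0=A3 v1=A4 (P8)
bar 1: v0=G3 v1=B3 (M3)
bar 2: v0=B3 v1=G4 (m6)
bar 3: v0=C4 v1=E4 (M3)
bar 4: v0=B3 v1=F4 (TT)
bar 5: v0=D4 v1=D5 (P8)
bar 6: v0=G3 v1=D5 (P5)
bar 7: v0=A3 v1=A4 (P8)
  R4 @ bar4.0: B3/F4 TT untreated
  R4 @ bar4.1: B3/C5 m2 untreated
  R7 @ bar4.2: C5->D4 leap 10st
  R1 @ bar5.0: B3/B4 P8 -> D4/D5 P8 similar
  R8 @ bar6.0: penult P5 not 3rd/6th
  R1 @ bar7.0: G3/G4 P8 -> A3/A4 P8 similar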